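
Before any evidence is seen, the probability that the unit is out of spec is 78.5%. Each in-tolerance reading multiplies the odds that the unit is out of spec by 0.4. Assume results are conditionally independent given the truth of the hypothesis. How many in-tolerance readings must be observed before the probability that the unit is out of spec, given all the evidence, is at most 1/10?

Prior odds = 0.785/0.215 = 157/43.
Likelihood ratio per in-tolerance reading = 0.4.
Target odds: 0.1 ÷ 0.9 = 1/9.
Require 0.4ⁿ ≤ 1/9 ÷ (157/43) = 43/1413.
0.4³ = 0.064 is still above 43/1413 but 0.4⁴ = 0.0256 is at or below it, so n = 4.

4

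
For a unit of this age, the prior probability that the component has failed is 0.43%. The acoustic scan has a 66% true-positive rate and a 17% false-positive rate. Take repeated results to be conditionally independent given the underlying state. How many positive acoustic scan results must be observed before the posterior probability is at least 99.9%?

Prior odds: 0.0043 ÷ 0.9957 = 43/9957.
Likelihood ratio of a positive result = 0.66/0.17 = 66/17.
Target posterior odds = 0.999/0.001 = 999.
Require (66/17)ⁿ ≥ 999 ÷ (43/9957) = 9947043/43.
(66/17)⁹ ≈200380 falls short of 9947043/43 but (66/17)¹⁰ ≈777947 reaches it, so n = 10.

10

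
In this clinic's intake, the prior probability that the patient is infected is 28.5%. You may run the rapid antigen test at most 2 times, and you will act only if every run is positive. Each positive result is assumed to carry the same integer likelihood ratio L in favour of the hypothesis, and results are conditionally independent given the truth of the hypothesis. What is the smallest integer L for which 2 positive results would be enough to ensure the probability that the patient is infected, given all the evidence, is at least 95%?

Prior odds = 0.285/0.715 = 57/143.
Target odds = 0.95/0.05 = 19.
Need L² ≥ 19 ÷ (57/143) = 143/3.
6² = 36 < 143/3 ≤ 49 = 7², so L = 7.

7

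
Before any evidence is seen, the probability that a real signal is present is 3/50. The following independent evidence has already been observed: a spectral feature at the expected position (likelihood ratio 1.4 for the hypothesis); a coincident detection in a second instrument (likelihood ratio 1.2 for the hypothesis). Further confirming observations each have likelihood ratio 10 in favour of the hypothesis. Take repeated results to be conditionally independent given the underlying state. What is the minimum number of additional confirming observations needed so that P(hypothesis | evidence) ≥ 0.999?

Prior odds = 0.06/0.94 = 3/47.
Combined Bayes factor of the evidence already in hand = 1.4 × 1.2 = 1.68.
Odds after that evidence = (3/47) × 1.68 = 126/1175.
Target odds = 0.999/0.001 = 999.
Need 10ⁿ ≥ 999 ÷ (126/1175) = 130425/14.
10³ = 1000 falls short of 130425/14 but 10⁴ = 10000 reaches it, so n = 4.

4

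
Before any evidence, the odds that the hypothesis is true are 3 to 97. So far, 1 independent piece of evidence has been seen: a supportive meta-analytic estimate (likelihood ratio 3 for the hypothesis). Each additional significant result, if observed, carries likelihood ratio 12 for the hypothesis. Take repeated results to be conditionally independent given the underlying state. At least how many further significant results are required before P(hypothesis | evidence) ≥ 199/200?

4

Prior odds = 3/97.
Bayes factor of the evidence already in hand = 3.
Odds after that evidence = (3/97) × 3 = 9/97.
Target odds = 0.995/0.005 = 199.
Need 12ⁿ ≥ 199 ÷ (9/97) = 19303/9.
12³ = 1728 falls short of 19303/9 but 12⁴ = 20736 reaches it, so n = 4.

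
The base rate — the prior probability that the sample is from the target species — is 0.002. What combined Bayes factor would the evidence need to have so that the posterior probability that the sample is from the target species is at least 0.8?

Prior odds = 0.002/0.998 = 1/499.
Target odds = 0.8/0.2 = 4.
Required Bayes factor = 4 ÷ (1/499) = 1996.

1996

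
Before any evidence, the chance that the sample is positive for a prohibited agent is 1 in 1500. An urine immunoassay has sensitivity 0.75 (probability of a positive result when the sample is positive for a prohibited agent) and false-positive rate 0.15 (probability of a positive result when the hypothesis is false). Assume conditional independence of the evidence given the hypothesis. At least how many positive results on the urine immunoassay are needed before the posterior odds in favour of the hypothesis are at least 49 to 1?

7

Prior odds: (1/1500) ÷ (1499/1500) = 1/1499.
Likelihood ratio of a positive result = 0.75/0.15 = 5.
Target odds = 49.
Need (1/1499) × 5ⁿ ≥ 49, i.e. 5ⁿ ≥ 73451.
5⁶ = 15625 falls short of 73451 but 5⁷ = 78125 reaches it, so n = 7.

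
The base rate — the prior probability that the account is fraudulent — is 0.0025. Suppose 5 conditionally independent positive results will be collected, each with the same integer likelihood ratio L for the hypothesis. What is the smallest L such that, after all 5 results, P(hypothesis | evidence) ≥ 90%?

6

Prior odds = 0.0025/0.9975 = 1/399.
Target odds = 0.9/0.1 = 9.
Need L⁵ ≥ 9 ÷ (1/399) = 3591.
5⁵ = 3125 < 3591 ≤ 7776 = 6⁵, so L = 6.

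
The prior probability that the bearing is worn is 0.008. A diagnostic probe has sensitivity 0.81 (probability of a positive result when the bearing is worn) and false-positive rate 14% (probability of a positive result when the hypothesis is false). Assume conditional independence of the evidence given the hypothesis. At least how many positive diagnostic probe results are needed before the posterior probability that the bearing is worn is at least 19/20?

5

Prior odds: 0.008 ÷ 0.992 = 1/124.
Likelihood ratio of a positive result = 0.81/0.14 = 81/14.
Target odds: 0.95 ÷ 0.05 = 19.
Need (1/124) × (81/14)ⁿ ≥ 19, i.e. (81/14)ⁿ ≥ 2356.
(81/14)⁴ = 43046721/38416 falls short of 2356 but (81/14)⁵ ≈6483.13 reaches it, so n = 5.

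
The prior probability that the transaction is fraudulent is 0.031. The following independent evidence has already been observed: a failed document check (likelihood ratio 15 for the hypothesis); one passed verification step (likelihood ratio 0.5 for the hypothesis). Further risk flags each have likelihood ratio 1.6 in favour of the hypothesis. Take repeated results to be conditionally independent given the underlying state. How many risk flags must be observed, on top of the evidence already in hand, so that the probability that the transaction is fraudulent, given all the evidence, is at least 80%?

Prior odds = 0.031/0.969 = 31/969.
Combined Bayes factor of the evidence already in hand = 15 × 0.5 = 7.5.
Odds after that evidence = (31/969) × 7.5 = 155/646.
Target odds = 0.8/0.2 = 4.
Need 1.6ⁿ ≥ 4 ÷ (155/646) = 2584/155.
1.6⁵ = 10.48576 falls short of 2584/155 but 1.6⁶ = 262144/15625 reaches it, so n = 6.

6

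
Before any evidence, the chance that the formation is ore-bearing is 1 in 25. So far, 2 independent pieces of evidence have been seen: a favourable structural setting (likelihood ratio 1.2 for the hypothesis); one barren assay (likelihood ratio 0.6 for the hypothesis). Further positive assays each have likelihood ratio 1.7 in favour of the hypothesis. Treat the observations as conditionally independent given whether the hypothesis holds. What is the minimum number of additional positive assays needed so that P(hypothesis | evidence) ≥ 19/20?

13

Prior odds = 0.04/0.96 = 1/24.
Combined Bayes factor of the evidence already in hand = 1.2 × 0.6 = 0.72.
Odds after that evidence = (1/24) × 0.72 = 0.03.
Target odds = 0.95/0.05 = 19.
Need 1.7ⁿ ≥ 19 ÷ 0.03 = 1900/3.
1.7¹² ≈582.622 falls short of 1900/3 but 1.7¹³ ≈990.458 reaches it, so n = 13.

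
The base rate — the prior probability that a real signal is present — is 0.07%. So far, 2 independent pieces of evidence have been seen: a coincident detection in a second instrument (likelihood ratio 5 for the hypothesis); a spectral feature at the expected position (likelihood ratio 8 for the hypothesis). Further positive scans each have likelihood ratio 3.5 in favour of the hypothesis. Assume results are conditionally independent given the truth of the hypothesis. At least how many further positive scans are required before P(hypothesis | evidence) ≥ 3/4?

Prior odds = 0.0007/0.9993 = 7/9993.
Combined Bayes factor of the evidence already in hand = 5 × 8 = 40.
Odds after that evidence = (7/9993) × 40 = 280/9993.
Target odds = 0.75/0.25 = 3.
Need 3.5ⁿ ≥ 3 ÷ (280/9993) = 29979/280.
3.5³ = 42.875 falls short of 29979/280 but 3.5⁴ = 150.0625 reaches it, so n = 4.

4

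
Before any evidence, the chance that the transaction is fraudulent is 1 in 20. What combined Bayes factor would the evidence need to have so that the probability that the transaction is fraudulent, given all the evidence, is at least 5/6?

Prior odds = 0.05/0.95 = 1/19.
Target odds = (5/6)/(1/6) = 5.
Required Bayes factor = 5 ÷ (1/19) = 95.

95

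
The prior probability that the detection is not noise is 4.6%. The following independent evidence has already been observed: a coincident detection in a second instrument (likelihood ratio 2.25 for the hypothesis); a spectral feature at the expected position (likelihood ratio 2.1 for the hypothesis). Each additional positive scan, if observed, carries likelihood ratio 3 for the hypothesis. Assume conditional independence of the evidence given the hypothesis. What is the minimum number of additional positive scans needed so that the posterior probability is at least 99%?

Prior odds = 0.046/0.954 = 23/477.
Combined Bayes factor of the evidence already in hand = 2.25 × 2.1 = 4.725.
Odds after that evidence = (23/477) × 4.725 = 483/2120.
Target odds = 0.99/0.01 = 99.
Need 3ⁿ ≥ 99 ÷ (483/2120) = 69960/161.
3⁵ = 243 falls short of 69960/161 but 3⁶ = 729 reaches it, so n = 6.

6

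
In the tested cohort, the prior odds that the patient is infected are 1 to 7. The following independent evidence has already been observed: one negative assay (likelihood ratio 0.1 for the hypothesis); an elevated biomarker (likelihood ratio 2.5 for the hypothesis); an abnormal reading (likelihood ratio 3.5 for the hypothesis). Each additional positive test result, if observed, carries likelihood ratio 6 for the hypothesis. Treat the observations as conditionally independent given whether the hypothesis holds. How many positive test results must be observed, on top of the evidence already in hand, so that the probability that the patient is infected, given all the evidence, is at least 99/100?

Prior odds = 1/7.
Combined Bayes factor of the evidence already in hand = 0.1 × 2.5 × 3.5 = 0.875.
Odds after that evidence = (1/7) × 0.875 = 0.125.
Target odds = 0.99/0.01 = 99.
Need 6ⁿ ≥ 99 ÷ 0.125 = 792.
6³ = 216 falls short of 792 but 6⁴ = 1296 reaches it, so n = 4.

4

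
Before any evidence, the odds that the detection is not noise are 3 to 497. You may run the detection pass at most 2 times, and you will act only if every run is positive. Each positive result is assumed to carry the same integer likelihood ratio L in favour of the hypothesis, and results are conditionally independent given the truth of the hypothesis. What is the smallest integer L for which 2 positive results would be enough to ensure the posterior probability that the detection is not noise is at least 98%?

Prior odds = 3/497.
Target odds = 0.98/0.02 = 49.
Need L² ≥ 49 ÷ (3/497) = 24353/3.
90² = 8100 < 24353/3 ≤ 8281 = 91², so L = 91.

91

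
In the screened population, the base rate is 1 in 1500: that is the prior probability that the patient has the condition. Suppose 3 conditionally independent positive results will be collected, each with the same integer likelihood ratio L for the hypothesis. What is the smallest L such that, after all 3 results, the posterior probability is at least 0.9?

Prior odds = (1/1500)/(1499/1500) = 1/1499.
Target odds = 0.9/0.1 = 9.
Need L³ ≥ 9 ÷ (1/1499) = 13491.
23³ = 12167 < 13491 ≤ 13824 = 24³, so L = 24.

24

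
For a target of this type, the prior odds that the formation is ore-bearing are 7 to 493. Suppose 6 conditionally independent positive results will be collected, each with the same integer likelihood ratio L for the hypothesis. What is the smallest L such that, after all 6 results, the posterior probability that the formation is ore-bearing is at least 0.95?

Prior odds = 7/493.
Target odds = 0.95/0.05 = 19.
Need L⁶ ≥ 19 ÷ (7/493) = 9367/7.
3⁶ = 729 < 9367/7 ≤ 4096 = 4⁶, so L = 4.

4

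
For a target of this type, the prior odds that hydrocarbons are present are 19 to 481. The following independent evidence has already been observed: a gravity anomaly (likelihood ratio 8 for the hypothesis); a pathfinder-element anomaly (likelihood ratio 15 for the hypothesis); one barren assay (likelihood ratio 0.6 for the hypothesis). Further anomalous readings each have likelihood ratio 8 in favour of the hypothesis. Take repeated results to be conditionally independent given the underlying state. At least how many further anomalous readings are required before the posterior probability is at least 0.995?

3

Prior odds = 19/481.
Combined Bayes factor of the evidence already in hand = 8 × 15 × 0.6 = 72.
Odds after that evidence = (19/481) × 72 = 1368/481.
Target odds = 0.995/0.005 = 199.
Need 8ⁿ ≥ 199 ÷ (1368/481) = 95719/1368.
8² = 64 falls short of 95719/1368 but 8³ = 512 reaches it, so n = 3.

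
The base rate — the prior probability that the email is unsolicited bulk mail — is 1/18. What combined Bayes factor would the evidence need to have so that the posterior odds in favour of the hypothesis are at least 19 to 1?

Prior odds = (1/18)/(17/18) = 1/17.
Target odds = 19.
Required Bayes factor = 19 ÷ (1/17) = 323.

323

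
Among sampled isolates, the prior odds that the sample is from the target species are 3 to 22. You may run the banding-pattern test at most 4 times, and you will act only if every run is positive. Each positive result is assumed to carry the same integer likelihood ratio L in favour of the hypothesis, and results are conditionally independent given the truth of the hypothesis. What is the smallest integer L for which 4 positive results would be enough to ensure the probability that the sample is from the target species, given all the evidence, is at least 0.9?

3

Prior odds = 3/22.
Target odds = 0.9/0.1 = 9.
Need L⁴ ≥ 9 ÷ (3/22) = 66.
2⁴ = 16 < 66 ≤ 81 = 3⁴, so L = 3.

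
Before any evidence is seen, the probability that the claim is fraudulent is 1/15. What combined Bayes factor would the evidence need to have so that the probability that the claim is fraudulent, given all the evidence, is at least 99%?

1386

Prior odds = (1/15)/(14/15) = 1/14.
Target odds = 0.99/0.01 = 99.
Required Bayes factor = 99 ÷ (1/14) = 1386.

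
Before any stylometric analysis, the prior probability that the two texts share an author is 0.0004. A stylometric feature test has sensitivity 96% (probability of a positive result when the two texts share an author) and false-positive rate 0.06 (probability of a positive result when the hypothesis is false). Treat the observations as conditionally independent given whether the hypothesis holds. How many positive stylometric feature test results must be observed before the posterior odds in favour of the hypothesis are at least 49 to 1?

5

Prior odds: 0.0004 ÷ 0.9996 = 1/2499.
Likelihood ratio of a positive result = 0.96/0.06 = 16.
Target odds = 49.
Require 16ⁿ ≥ 49 ÷ (1/2499) = 122451.
16⁴ = 65536 falls short of 122451 but 16⁵ = 1048576 reaches it, so n = 5.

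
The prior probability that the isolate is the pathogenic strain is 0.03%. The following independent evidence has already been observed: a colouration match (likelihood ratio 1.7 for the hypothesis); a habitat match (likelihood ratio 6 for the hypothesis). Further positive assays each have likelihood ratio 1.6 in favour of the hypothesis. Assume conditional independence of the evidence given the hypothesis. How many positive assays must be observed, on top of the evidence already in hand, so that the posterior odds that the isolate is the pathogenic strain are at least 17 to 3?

Prior odds = 0.0003/0.9997 = 3/9997.
Combined Bayes factor of the evidence already in hand = 1.7 × 6 = 10.2.
Odds after that evidence = (3/9997) × 10.2 = 153/49985.
Target odds = 17/3.
Need 1.6ⁿ ≥ 17/3 ÷ (153/49985) = 49985/27.
1.6¹⁶ ≈1844.67 falls short of 49985/27 but 1.6¹⁷ ≈2951.48 reaches it, so n = 17.

17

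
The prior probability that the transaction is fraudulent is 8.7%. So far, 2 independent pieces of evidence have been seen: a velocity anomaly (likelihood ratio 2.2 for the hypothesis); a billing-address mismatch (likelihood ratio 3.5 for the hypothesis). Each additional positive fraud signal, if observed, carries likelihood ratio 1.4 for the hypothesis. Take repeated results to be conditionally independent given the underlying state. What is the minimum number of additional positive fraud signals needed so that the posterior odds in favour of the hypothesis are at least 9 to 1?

8

Prior odds = 0.087/0.913 = 87/913.
Combined Bayes factor of the evidence already in hand = 2.2 × 3.5 = 7.7.
Odds after that evidence = (87/913) × 7.7 = 609/830.
Target odds = 9.
Need 1.4ⁿ ≥ 9 ÷ (609/830) = 2490/203.
1.4⁷ = 823543/78125 falls short of 2490/203 but 1.4⁸ = 5764801/390625 reaches it, so n = 8.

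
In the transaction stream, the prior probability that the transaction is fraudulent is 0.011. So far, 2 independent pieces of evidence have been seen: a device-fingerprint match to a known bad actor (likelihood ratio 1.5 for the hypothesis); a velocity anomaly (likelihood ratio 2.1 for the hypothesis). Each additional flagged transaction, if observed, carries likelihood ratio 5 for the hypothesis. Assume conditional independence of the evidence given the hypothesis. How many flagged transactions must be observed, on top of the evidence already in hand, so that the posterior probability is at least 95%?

Prior odds = 0.011/0.989 = 11/989.
Combined Bayes factor of the evidence already in hand = 1.5 × 2.1 = 3.15.
Odds after that evidence = (11/989) × 3.15 = 693/19780.
Target odds = 0.95/0.05 = 19.
Need 5ⁿ ≥ 19 ÷ (693/19780) = 375820/693.
5³ = 125 falls short of 375820/693 but 5⁴ = 625 reaches it, so n = 4.

4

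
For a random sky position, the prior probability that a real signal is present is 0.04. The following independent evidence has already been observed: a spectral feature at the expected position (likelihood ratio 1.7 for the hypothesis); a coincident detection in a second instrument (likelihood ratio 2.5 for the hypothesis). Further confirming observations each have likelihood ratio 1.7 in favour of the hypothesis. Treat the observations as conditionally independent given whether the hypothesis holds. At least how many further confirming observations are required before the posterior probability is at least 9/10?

8

Prior odds = 0.04/0.96 = 1/24.
Combined Bayes factor of the evidence already in hand = 1.7 × 2.5 = 4.25.
Odds after that evidence = (1/24) × 4.25 = 17/96.
Target odds = 0.9/0.1 = 9.
Need 1.7ⁿ ≥ 9 ÷ (17/96) = 864/17.
1.7⁷ = 410338673/10000000 falls short of 864/17 but 1.7⁸ ≈69.7576 reaches it, so n = 8.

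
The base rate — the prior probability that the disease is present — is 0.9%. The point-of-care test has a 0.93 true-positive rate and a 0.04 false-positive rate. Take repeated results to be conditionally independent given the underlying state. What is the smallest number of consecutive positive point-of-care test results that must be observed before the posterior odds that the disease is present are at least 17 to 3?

Prior odds = 0.009/0.991 = 9/991.
Likelihood ratio of a positive result = 0.93/0.04 = 23.25.
Target odds = 17/3.
Need (9/991) × 23.25ⁿ ≥ 17/3, i.e. 23.25ⁿ ≥ 16847/27.
23.25² = 540.5625 falls short of 16847/27 but 23.25³ = 804357/64 reaches it, so n = 3.

3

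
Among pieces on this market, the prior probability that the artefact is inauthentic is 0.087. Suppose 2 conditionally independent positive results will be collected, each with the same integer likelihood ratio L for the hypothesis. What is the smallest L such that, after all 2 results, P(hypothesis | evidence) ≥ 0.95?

15

Prior odds = 0.087/0.913 = 87/913.
Target odds = 0.95/0.05 = 19.
Need L² ≥ 19 ÷ (87/913) = 17347/87.
14² = 196 < 17347/87 ≤ 225 = 15², so L = 15.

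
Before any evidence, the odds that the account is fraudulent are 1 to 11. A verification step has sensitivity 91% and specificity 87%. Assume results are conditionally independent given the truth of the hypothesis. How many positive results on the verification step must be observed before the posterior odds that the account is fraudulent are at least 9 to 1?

Prior odds = 1/11.
False-positive rate = 1 − 0.87 = 0.13; likelihood ratio of a positive = 0.91/0.13 = 7.
Target odds = 9.
Need (1/11) × 7ⁿ ≥ 9, i.e. 7ⁿ ≥ 99.
7² = 49 falls short of 99 but 7³ = 343 reaches it, so n = 3.

3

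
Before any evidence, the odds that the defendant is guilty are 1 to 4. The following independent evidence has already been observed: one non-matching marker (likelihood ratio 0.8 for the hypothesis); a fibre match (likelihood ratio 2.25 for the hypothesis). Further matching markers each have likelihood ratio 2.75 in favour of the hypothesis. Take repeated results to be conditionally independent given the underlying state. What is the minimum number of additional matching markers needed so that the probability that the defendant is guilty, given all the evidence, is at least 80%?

Prior odds = 0.25.
Combined Bayes factor of the evidence already in hand = 0.8 × 2.25 = 1.8.
Odds after that evidence = 0.25 × 1.8 = 0.45.
Target odds = 0.8/0.2 = 4.
Need 2.75ⁿ ≥ 4 ÷ 0.45 = 80/9.
2.75² = 7.5625 falls short of 80/9 but 2.75³ = 20.796875 reaches it, so n = 3.

3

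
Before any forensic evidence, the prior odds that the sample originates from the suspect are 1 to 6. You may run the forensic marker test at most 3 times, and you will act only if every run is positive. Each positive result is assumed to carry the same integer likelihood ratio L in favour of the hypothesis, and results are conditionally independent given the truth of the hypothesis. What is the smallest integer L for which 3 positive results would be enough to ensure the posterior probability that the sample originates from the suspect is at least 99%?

9

Prior odds = 1/6.
Target odds = 0.99/0.01 = 99.
Need L³ ≥ 99 ÷ (1/6) = 594.
8³ = 512 < 594 ≤ 729 = 9³, so L = 9.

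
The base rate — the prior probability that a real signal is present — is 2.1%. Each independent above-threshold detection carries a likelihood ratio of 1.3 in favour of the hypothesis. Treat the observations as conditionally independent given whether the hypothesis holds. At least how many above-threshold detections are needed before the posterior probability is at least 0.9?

Prior odds = 0.021/0.979 = 21/979.
Likelihood ratio per above-threshold detection = 1.3.
Target posterior odds = 0.9/0.1 = 9.
Require 1.3ⁿ ≥ 9 ÷ (21/979) = 2937/7.
1.3²³ ≈417.539 falls short of 2937/7 but 1.3²⁴ ≈542.801 reaches it, so n = 24.

24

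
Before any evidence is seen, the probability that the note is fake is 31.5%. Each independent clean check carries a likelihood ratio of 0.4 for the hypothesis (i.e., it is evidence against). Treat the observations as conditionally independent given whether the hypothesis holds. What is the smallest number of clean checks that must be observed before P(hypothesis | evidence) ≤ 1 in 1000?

Prior odds: 0.315 ÷ 0.685 = 63/137.
Likelihood ratio per clean check = 0.4.
Target odds: 0.001 ÷ 0.999 = 1/999.
Require 0.4ⁿ ≤ 1/999 ÷ (63/137) = 137/62937.
0.4⁶ = 64/15625 is still above 137/62937 but 0.4⁷ = 128/78125 is at or below it, so n = 7.

7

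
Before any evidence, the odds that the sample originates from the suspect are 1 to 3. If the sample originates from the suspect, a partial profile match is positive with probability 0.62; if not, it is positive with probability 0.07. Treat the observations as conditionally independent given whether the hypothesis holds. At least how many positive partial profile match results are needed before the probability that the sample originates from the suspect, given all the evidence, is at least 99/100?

Prior odds = 1/3.
Likelihood ratio of a positive = 0.62/0.07 = 62/7.
Target odds: 0.99 ÷ 0.01 = 99.
Require (62/7)ⁿ ≥ 99 ÷ (1/3) = 297.
(62/7)² = 3844/49 falls short of 297 but (62/7)³ = 238328/343 reaches it, so n = 3.

3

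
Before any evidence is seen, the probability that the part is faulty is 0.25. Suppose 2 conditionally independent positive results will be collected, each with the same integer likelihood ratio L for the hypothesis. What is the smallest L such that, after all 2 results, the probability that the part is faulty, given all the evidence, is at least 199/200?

Prior odds = 0.25/0.75 = 1/3.
Target odds = 0.995/0.005 = 199.
Need L² ≥ 199 ÷ (1/3) = 597.
24² = 576 < 597 ≤ 625 = 25², so L = 25.

25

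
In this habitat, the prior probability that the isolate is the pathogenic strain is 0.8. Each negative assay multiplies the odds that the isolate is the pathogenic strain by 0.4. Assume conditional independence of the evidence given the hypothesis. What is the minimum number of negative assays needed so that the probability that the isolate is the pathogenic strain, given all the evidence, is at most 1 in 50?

Prior odds = 0.8/0.2 = 4.
Likelihood ratio per negative assay = 0.4.
Target odds: 0.02 ÷ 0.98 = 1/49.
Need 4 × 0.4ⁿ ≤ 1/49, i.e. 0.4ⁿ ≤ 1/196.
0.4⁵ = 0.01024 is still above 1/196 but 0.4⁶ = 64/15625 is at or below it, so n = 6.

6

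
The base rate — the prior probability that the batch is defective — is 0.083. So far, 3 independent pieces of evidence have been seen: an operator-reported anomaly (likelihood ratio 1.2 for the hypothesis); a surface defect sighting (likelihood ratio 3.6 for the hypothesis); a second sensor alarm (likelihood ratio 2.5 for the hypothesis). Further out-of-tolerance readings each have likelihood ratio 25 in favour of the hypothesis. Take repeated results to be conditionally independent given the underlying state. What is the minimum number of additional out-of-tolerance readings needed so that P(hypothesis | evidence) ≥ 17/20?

1

Prior odds = 0.083/0.917 = 83/917.
Combined Bayes factor of the evidence already in hand = 1.2 × 3.6 × 2.5 = 10.8.
Odds after that evidence = (83/917) × 10.8 = 4482/4585.
Target odds = 0.85/0.15 = 17/3.
Need 25ⁿ ≥ 17/3 ÷ (4482/4585) = 77945/13446.
25¹ = 25, which meets the required 77945/13446; so n = 1.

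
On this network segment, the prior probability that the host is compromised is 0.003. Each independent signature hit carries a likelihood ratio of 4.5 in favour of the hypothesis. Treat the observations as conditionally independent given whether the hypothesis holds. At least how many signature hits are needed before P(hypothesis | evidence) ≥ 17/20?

Prior odds: 0.003 ÷ 0.997 = 3/997.
Likelihood ratio per signature hit = 4.5.
Target odds: 0.85 ÷ 0.15 = 17/3.
Need (3/997) × 4.5ⁿ ≥ 17/3, i.e. 4.5ⁿ ≥ 16949/9.
4.5⁵ = 1845.28125 falls short of 16949/9 but 4.5⁶ = 8303.765625 reaches it, so n = 6.

6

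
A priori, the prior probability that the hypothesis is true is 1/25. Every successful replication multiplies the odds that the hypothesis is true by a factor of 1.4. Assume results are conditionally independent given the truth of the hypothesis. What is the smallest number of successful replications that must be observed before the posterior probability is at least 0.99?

24

Prior odds: 0.04 ÷ 0.96 = 1/24.
Likelihood ratio per successful replication = 1.4.
Target odds: 0.99 ÷ 0.01 = 99.
Require 1.4ⁿ ≥ 99 ÷ (1/24) = 2376.
1.4²³ ≈2295.86 falls short of 2376 but 1.4²⁴ ≈3214.2 reaches it, so n = 24.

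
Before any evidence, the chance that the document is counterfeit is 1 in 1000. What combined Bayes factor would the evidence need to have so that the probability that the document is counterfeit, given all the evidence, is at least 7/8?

Prior odds = 0.001/0.999 = 1/999.
Target odds = 0.875/0.125 = 7.
Required Bayes factor = 7 ÷ (1/999) = 6993.

6993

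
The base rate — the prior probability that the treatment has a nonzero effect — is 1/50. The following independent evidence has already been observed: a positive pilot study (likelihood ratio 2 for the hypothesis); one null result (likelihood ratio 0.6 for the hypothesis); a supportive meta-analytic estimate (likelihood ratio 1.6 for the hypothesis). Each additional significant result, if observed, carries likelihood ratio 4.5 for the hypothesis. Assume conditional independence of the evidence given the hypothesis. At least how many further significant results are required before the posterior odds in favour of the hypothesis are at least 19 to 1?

5

Prior odds = 0.02/0.98 = 1/49.
Combined Bayes factor of the evidence already in hand = 2 × 0.6 × 1.6 = 1.92.
Odds after that evidence = (1/49) × 1.92 = 48/1225.
Target odds = 19.
Need 4.5ⁿ ≥ 19 ÷ (48/1225) = 23275/48.
4.5⁴ = 410.0625 falls short of 23275/48 but 4.5⁵ = 1845.28125 reaches it, so n = 5.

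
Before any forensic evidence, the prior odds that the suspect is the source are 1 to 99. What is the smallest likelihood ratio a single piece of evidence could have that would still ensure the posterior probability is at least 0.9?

891

Prior odds = 1/99.
Target odds = 0.9/0.1 = 9.
Required Bayes factor = 9 ÷ (1/99) = 891.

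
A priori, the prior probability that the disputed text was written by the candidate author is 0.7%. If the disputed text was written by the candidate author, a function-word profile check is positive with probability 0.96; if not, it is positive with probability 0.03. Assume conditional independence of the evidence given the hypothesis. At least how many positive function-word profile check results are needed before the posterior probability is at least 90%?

Prior odds: 0.007 ÷ 0.993 = 7/993.
Likelihood ratio of a positive = 0.96/0.03 = 32.
Target posterior odds = 0.9/0.1 = 9.
Need (7/993) × 32ⁿ ≥ 9, i.e. 32ⁿ ≥ 8937/7.
32² = 1024 falls short of 8937/7 but 32³ = 32768 reaches it, so n = 3.

3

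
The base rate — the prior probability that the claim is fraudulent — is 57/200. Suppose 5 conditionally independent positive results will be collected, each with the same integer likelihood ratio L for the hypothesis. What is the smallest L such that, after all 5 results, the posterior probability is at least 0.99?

Prior odds = 0.285/0.715 = 57/143.
Target odds = 0.99/0.01 = 99.
Need L⁵ ≥ 99 ÷ (57/143) = 4719/19.
3⁵ = 243 < 4719/19 ≤ 1024 = 4⁵, so L = 4.

4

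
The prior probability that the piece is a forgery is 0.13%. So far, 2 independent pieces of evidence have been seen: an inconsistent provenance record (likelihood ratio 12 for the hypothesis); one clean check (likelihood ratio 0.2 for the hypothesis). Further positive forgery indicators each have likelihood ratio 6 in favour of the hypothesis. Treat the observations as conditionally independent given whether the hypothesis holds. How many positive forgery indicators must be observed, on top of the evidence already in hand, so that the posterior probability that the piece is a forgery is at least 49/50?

6

Prior odds = 0.0013/0.9987 = 13/9987.
Combined Bayes factor of the evidence already in hand = 12 × 0.2 = 2.4.
Odds after that evidence = (13/9987) × 2.4 = 52/16645.
Target odds = 0.98/0.02 = 49.
Need 6ⁿ ≥ 49 ÷ (52/16645) = 815605/52.
6⁵ = 7776 falls short of 815605/52 but 6⁶ = 46656 reaches it, so n = 6.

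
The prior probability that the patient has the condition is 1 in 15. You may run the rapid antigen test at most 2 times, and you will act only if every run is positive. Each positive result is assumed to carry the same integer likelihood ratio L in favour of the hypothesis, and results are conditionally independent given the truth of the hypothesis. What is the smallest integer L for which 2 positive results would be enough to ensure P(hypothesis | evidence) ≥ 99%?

38

Prior odds = (1/15)/(14/15) = 1/14.
Target odds = 0.99/0.01 = 99.
Need L² ≥ 99 ÷ (1/14) = 1386.
37² = 1369 < 1386 ≤ 1444 = 38², so L = 38.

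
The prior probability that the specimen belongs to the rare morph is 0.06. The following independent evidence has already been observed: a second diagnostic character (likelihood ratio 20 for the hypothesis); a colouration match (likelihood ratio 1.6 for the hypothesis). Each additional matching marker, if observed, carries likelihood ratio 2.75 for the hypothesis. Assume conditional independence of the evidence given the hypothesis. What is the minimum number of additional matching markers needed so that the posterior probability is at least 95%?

3

Prior odds = 0.06/0.94 = 3/47.
Combined Bayes factor of the evidence already in hand = 20 × 1.6 = 32.
Odds after that evidence = (3/47) × 32 = 96/47.
Target odds = 0.95/0.05 = 19.
Need 2.75ⁿ ≥ 19 ÷ (96/47) = 893/96.
2.75² = 7.5625 falls short of 893/96 but 2.75³ = 20.796875 reaches it, so n = 3.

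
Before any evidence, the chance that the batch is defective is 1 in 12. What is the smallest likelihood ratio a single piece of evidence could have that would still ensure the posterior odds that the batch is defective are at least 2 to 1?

22

Prior odds = (1/12)/(11/12) = 1/11.
Target odds = 2.
Required Bayes factor = 2 ÷ (1/11) = 22.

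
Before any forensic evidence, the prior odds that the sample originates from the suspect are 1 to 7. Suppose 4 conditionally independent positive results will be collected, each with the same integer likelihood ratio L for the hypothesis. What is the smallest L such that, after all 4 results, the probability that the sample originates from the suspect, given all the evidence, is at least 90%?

Prior odds = 1/7.
Target odds = 0.9/0.1 = 9.
Need L⁴ ≥ 9 ÷ (1/7) = 63.
2⁴ = 16 < 63 ≤ 81 = 3⁴, so L = 3.

3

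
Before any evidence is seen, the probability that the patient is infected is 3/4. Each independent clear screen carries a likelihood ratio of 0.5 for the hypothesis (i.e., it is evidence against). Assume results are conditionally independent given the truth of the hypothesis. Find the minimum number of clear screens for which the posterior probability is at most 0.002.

11

Prior odds: 0.75 ÷ 0.25 = 3.
Likelihood ratio per clear screen = 0.5.
Target odds: 0.002 ÷ 0.998 = 1/499.
Need 3 × 0.5ⁿ ≤ 1/499, i.e. 0.5ⁿ ≤ 1/1497.
0.5¹⁰ = 1/1024 is still above 1/1497 but 0.5¹¹ = 1/2048 is at or below it, so n = 11.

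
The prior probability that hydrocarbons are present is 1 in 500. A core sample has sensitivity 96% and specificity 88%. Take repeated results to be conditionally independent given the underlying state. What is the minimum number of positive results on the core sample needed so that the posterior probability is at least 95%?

Prior odds: 0.002 ÷ 0.998 = 1/499.
False-positive rate = 1 − 0.88 = 0.12; likelihood ratio of a positive = 0.96/0.12 = 8.
Target posterior odds = 0.95/0.05 = 19.
Need (1/499) × 8ⁿ ≥ 19, i.e. 8ⁿ ≥ 9481.
8⁴ = 4096 falls short of 9481 but 8⁵ = 32768 reaches it, so n = 5.

5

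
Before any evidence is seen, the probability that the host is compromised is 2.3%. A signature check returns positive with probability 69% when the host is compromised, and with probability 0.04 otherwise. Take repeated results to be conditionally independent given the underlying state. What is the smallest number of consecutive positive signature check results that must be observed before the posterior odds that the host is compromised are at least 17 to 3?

Prior odds = 0.023/0.977 = 23/977.
Likelihood ratio of a positive result = 0.69/0.04 = 17.25.
Target odds = 17/3.
Require 17.25ⁿ ≥ 17/3 ÷ (23/977) = 16609/69.
17.25¹ = 17.25 falls short of 16609/69 but 17.25² = 297.5625 reaches it, so n = 2.

2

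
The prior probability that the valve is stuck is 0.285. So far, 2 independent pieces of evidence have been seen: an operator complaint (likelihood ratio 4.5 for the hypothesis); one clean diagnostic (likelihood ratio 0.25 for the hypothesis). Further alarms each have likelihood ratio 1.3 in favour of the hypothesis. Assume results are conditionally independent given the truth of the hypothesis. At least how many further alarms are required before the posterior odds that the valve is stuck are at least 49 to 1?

18

Prior odds = 0.285/0.715 = 57/143.
Combined Bayes factor of the evidence already in hand = 4.5 × 0.25 = 1.125.
Odds after that evidence = (57/143) × 1.125 = 513/1144.
Target odds = 49.
Need 1.3ⁿ ≥ 49 ÷ (513/1144) = 56056/513.
1.3¹⁷ ≈86.5042 falls short of 56056/513 but 1.3¹⁸ ≈112.455 reaches it, so n = 18.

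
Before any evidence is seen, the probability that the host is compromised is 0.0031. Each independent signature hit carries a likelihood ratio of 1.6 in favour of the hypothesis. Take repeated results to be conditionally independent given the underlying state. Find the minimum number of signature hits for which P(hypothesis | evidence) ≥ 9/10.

Prior odds: 0.0031 ÷ 0.9969 = 31/9969.
Likelihood ratio per signature hit = 1.6.
Target posterior odds = 0.9/0.1 = 9.
Need (31/9969) × 1.6ⁿ ≥ 9, i.e. 1.6ⁿ ≥ 89721/31.
1.6¹⁶ ≈1844.67 falls short of 89721/31 but 1.6¹⁷ ≈2951.48 reaches it, so n = 17.

17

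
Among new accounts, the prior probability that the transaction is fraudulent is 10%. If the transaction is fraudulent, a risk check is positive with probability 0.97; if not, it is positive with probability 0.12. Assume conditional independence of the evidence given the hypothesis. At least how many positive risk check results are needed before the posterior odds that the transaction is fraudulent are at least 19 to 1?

Prior odds = 0.1/0.9 = 1/9.
Likelihood ratio of a positive = 0.97/0.12 = 97/12.
Target odds = 19.
Require (97/12)ⁿ ≥ 19 ÷ (1/9) = 171.
(97/12)² = 9409/144 falls short of 171 but (97/12)³ = 912673/1728 reaches it, so n = 3.

3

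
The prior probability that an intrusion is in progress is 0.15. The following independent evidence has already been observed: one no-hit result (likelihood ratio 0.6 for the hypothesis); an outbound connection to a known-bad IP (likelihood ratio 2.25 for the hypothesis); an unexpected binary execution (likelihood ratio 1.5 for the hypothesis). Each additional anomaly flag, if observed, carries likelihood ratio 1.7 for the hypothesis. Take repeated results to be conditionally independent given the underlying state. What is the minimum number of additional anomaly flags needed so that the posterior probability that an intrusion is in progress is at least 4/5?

Prior odds = 0.15/0.85 = 3/17.
Combined Bayes factor of the evidence already in hand = 0.6 × 2.25 × 1.5 = 2.025.
Odds after that evidence = (3/17) × 2.025 = 243/680.
Target odds = 0.8/0.2 = 4.
Need 1.7ⁿ ≥ 4 ÷ (243/680) = 2720/243.
1.7⁴ = 8.3521 falls short of 2720/243 but 1.7⁵ = 1419857/100000 reaches it, so n = 5.

5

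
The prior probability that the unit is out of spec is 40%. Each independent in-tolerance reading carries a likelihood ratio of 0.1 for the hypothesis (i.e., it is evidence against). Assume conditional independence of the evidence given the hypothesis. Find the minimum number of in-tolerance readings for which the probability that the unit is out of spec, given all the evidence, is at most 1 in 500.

3

Prior odds: 0.4 ÷ 0.6 = 2/3.
Likelihood ratio per in-tolerance reading = 0.1.
Target odds: 0.002 ÷ 0.998 = 1/499.
Require 0.1ⁿ ≤ 1/499 ÷ (2/3) = 3/998.
0.1² = 0.01 is still above 3/998 but 0.1³ = 0.001 is at or below it, so n = 3.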